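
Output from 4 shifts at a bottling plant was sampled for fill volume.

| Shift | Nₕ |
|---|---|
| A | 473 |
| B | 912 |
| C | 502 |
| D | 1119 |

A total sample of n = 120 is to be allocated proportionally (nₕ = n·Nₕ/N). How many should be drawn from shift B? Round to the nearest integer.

Share of shift B = 912/3006 = 0.30339.
Allocate 120 × 0.30339 = 36.407... → 36.

36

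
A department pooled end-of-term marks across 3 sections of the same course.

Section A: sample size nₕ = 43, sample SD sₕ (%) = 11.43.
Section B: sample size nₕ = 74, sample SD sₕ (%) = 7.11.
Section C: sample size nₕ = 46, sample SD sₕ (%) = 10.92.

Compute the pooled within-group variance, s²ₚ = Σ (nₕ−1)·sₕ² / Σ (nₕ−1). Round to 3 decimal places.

90.897

Degrees of freedom: 42 + 73 + 45 = 160.
Σ(nₕ−1)sₕ² = 42·130.6449 + 73·50.5521 + 45·119.2464 = 14543.4771.
s²ₚ = 14543.4771 / 160 = 90.89673... → 90.897.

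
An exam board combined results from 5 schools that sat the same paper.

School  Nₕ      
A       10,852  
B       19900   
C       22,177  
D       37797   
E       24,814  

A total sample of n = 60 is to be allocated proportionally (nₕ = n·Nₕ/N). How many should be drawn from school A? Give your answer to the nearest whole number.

Share of school A = 10852/115540 = 0.09392.
Allocate 60 × 0.09392 = 5.635... → 6.

6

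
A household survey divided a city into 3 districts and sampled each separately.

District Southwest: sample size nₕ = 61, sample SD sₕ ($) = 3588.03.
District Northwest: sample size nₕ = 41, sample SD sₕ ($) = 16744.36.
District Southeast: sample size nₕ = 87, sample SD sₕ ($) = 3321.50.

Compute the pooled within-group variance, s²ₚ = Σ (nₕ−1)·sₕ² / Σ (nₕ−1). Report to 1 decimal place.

Degrees of freedom: 60 + 40 + 86 = 186.
Σ(nₕ−1)sₕ² = 60·12873959.2809 + 40·280373591.8096 + 86·11032362.25 = 12936164382.738.
s²ₚ = 12936164382.738 / 186 = 69549270.875... → 69549270.9.

69549270.9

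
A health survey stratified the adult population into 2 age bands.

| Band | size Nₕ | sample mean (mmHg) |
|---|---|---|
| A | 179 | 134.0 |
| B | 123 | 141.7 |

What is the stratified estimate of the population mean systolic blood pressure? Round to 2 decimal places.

N = 302; weights Wₕ = Nₕ/N = (0.5927, 0.4073).
x̄_st = Σ Wₕ·x̄ₕ = 0.5927·134.0 + 0.4073·141.7 ≈ 137.1361...
→ 137.14.

137.14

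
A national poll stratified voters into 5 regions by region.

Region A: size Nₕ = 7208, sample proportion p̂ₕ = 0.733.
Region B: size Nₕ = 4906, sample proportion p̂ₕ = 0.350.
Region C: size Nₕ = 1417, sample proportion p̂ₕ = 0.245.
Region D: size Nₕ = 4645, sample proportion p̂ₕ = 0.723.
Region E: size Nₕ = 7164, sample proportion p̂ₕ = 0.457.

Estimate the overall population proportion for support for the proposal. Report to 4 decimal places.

0.5517

Wₕ = Nₕ/N with N = 25340: 0.2845, 0.1936, 0.0559, 0.1833, 0.2827.
p̂_st = 0.2845·0.733 + 0.1936·0.350 + 0.0559·0.245 + 0.1833·0.723 + 0.2827·0.457 ≈ 0.551697... → 0.5517.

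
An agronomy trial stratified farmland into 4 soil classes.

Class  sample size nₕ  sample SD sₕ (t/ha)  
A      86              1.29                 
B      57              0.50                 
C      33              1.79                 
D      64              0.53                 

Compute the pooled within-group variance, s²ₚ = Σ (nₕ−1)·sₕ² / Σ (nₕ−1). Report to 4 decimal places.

1.1681

A: (86−1)·1.29² = 85·1.6641 = 141.4485
B: (57−1)·0.50² = 56·0.25 = 14
C: (33−1)·1.79² = 32·3.2041 = 102.5312
D: (64−1)·0.53² = 63·0.2809 = 17.6967
Numerator = 275.6764; denominator = Σ(nₕ−1) = 236.
s²ₚ = 275.6764/236 = 1.168120... → 1.1681.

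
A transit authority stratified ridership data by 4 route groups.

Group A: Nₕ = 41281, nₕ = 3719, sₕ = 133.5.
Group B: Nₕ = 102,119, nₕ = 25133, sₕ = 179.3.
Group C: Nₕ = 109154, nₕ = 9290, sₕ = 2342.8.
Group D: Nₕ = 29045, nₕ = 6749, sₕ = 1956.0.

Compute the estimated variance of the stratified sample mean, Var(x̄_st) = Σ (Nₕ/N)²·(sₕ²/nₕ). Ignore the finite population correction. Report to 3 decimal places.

N = 281599. Term for each stratum: Wₕ²sₕ²/nₕ.
Var(x̄_st) = 0.102985 + 0.168216 + 88.771143 + 6.030854 = 95.073198 → 95.073.

95.073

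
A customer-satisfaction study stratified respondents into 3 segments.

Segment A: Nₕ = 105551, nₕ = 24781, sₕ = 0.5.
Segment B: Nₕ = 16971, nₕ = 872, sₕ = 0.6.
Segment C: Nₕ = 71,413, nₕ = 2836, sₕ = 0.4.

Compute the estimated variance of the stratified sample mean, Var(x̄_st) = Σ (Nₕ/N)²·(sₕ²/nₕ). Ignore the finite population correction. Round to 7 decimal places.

0.0000138

N = 193935. Term for each stratum: Wₕ²sₕ²/nₕ.
Var(x̄_st) = 0.0000029884 + 0.0000031615 + 0.0000076499 = 0.0000137997 → 0.0000138.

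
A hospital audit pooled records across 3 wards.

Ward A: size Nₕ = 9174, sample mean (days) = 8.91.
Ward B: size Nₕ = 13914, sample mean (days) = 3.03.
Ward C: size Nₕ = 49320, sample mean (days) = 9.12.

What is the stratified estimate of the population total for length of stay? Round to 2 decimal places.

573698.16

A: 9174·8.91 = 81740.34
B: 13914·3.03 = 42159.42
C: 49320·9.12 = 449798.4
τ̂ = Σ Nₕx̄ₕ = 573698.16.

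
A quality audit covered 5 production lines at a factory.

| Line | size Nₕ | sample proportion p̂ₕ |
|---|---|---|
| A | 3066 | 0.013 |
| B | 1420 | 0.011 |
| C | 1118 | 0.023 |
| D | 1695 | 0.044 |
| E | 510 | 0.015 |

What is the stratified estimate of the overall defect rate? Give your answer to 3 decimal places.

N = 3066 + 1420 + 1118 + 1695 + 510 = 7809.
Overall proportion = Σ (Nₕ/N)·p̂ₕ.
Σ Nₕp̂ₕ = 39.858 + 15.62 + 25.714 + 74.58 + 7.65 = 163.422.
163.422 / 7809 = 0.02093... → 0.021.

0.021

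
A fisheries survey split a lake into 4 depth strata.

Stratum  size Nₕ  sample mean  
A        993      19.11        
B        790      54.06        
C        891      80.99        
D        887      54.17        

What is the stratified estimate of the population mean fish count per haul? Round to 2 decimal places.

x̄_st = (Σ Nₕx̄ₕ) / (Σ Nₕ) = (993·19.11 + 790·54.06 + 891·80.99 + 887·54.17) / 3561
= 181894.51 / 3561 = 51.0796... → 51.08.

51.08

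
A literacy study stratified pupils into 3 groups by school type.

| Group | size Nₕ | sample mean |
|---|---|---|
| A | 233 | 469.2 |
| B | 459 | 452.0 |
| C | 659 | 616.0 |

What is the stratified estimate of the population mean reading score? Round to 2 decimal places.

N = 233 + 459 + 659 = 1351.
Overall mean = Σ (Nₕ/N)·x̄ₕ — weight by population share, not a simple average.
Σ Nₕx̄ₕ = 233·469.2 + 459·452.0 + 659·616.0 = 109323.6 + 207468 + 405944 = 722735.6.
Divide by N: 722735.6 / 1351 = 534.9634... → 534.96.

534.96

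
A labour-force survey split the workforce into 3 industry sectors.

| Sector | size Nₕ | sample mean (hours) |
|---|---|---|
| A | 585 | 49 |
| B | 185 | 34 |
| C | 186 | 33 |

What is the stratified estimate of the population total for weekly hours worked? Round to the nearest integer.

A: 585·49 = 28665
B: 185·34 = 6290
C: 186·33 = 6138
τ̂ = Σ Nₕx̄ₕ = 41093.

41093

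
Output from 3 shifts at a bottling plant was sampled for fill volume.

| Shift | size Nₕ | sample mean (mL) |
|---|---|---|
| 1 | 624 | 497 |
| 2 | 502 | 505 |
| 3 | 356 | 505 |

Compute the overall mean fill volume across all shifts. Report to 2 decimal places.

501.63

x̄_st = (Σ Nₕx̄ₕ) / (Σ Nₕ) = (624·497 + 502·505 + 356·505) / 1482
= 743418 / 1482 = 501.6316... → 501.63.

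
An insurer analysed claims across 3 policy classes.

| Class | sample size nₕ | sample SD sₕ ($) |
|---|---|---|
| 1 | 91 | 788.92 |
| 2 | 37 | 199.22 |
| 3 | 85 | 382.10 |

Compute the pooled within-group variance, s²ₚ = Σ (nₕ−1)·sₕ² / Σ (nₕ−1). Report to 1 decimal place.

1: (91−1)·788.92² = 90·622394.7664 = 56015528.976
2: (37−1)·199.22² = 36·39688.6084 = 1428789.9024
3: (85−1)·382.10² = 84·146000.41 = 12264034.44
Numerator = 69708353.3184; denominator = Σ(nₕ−1) = 210.
s²ₚ = 69708353.3184/210 = 331944.540... → 331944.5.

331944.5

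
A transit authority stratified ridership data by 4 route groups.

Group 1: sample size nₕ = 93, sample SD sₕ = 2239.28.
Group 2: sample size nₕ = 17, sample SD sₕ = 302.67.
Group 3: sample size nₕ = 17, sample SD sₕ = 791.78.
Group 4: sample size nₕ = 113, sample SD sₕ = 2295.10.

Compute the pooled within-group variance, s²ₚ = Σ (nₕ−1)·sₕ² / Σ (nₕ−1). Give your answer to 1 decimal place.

4503292.8

Degrees of freedom: 92 + 16 + 16 + 112 = 236.
Σ(nₕ−1)sₕ² = 92·5014374.9184 + 16·91609.1289 + 16·626915.5684 + 112·5267484.01 = 1062777096.7696.
s²ₚ = 1062777096.7696 / 236 = 4503292.783... → 4503292.8.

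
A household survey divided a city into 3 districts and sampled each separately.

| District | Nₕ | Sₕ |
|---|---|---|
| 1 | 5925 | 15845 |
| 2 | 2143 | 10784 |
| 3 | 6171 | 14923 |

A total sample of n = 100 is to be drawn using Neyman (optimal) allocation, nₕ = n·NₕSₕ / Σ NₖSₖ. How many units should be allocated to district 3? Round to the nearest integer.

44

Σ NₕSₕ = 5925·15845 + 2143·10784 + 6171·14923 = 209081570.
Share for 3: 92089833/209081570 = 0.44045.
n_3 = 100 × 0.44045 = 44.045... → 44.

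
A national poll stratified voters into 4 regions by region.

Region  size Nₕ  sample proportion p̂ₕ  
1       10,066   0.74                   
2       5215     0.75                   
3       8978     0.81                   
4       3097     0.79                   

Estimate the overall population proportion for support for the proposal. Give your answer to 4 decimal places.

Wₕ = Nₕ/N with N = 27356: 0.3680, 0.1906, 0.3282, 0.1132.
p̂_st = 0.3680·0.74 + 0.1906·0.75 + 0.3282·0.81 + 0.1132·0.79 ≈ 0.770540... → 0.7705.

0.7705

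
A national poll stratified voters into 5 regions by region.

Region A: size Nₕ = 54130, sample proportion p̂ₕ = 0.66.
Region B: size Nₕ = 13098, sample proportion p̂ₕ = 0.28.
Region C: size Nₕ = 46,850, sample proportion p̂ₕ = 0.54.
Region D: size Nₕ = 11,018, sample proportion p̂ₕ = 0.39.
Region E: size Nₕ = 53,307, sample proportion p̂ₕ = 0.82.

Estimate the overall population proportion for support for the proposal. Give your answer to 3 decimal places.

N = 54130 + 13098 + 46850 + 11018 + 53307 = 178403.
Overall proportion = Σ (Nₕ/N)·p̂ₕ.
Σ Nₕp̂ₕ = 35725.8 + 3667.44 + 25299 + 4297.02 + 43711.74 = 112701.
112701 / 178403 = 0.63172... → 0.632.

0.632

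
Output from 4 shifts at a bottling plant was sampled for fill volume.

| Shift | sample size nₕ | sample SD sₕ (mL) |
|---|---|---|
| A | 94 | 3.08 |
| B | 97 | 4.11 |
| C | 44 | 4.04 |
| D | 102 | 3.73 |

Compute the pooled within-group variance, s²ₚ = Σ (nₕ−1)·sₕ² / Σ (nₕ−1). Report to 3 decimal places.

13.847

A: (94−1)·3.08² = 93·9.4864 = 882.2352
B: (97−1)·4.11² = 96·16.8921 = 1621.6416
C: (44−1)·4.04² = 43·16.3216 = 701.8288
D: (102−1)·3.73² = 101·13.9129 = 1405.2029
Numerator = 4610.9085; denominator = Σ(nₕ−1) = 333.
s²ₚ = 4610.9085/333 = 13.84657... → 13.847.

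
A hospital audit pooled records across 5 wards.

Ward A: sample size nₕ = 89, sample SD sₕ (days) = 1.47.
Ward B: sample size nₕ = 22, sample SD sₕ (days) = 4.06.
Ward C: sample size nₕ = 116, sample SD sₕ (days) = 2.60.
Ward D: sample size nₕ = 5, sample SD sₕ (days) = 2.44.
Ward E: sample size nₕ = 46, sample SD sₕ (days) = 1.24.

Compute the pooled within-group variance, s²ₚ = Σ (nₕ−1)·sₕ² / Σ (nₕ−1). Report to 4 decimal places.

Degrees of freedom: 88 + 21 + 115 + 4 + 45 = 273.
Σ(nₕ−1)sₕ² = 88·2.1609 + 21·16.4836 + 115·6.76 + 4·5.9536 + 45·1.5376 = 1406.7212.
s²ₚ = 1406.7212 / 273 = 5.152825... → 5.1528.

5.1528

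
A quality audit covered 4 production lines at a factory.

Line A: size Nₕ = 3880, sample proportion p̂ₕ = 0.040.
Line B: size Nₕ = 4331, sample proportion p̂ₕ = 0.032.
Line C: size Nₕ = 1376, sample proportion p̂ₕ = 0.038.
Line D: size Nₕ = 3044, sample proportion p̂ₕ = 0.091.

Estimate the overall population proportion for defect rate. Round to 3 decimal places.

Wₕ = Nₕ/N with N = 12631: 0.3072, 0.3429, 0.1089, 0.2410.
p̂_st = 0.3072·0.040 + 0.3429·0.032 + 0.1089·0.038 + 0.2410·0.091 ≈ 0.04933... → 0.049.

0.049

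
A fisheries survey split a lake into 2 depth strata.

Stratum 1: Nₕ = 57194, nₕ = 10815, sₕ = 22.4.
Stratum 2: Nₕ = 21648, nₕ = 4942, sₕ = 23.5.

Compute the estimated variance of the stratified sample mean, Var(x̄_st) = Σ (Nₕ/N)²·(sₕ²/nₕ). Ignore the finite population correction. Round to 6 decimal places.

N = 78842; Wₕ = Nₕ/N.
stratum 1: (57194/78842)²·22.4²/10815 = 0.024414913
stratum 2: (21648/78842)²·23.5²/4942 = 0.008424677
Sum = 0.032839591 → 0.032840.

0.032840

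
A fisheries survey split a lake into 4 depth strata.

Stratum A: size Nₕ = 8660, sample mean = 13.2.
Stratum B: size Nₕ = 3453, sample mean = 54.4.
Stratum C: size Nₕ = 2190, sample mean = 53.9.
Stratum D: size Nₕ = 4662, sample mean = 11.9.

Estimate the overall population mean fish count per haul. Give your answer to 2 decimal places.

N = 8660 + 3453 + 2190 + 4662 = 18965.
Weight each subgroup mean by Nₕ/N and sum.
Σ Nₕx̄ₕ = 8660·13.2 + 3453·54.4 + 2190·53.9 + 4662·11.9 = 114312 + 187843.2 + 118041 + 55477.8 = 475674.
Divide by N: 475674 / 18965 = 25.0817... → 25.08.

25.08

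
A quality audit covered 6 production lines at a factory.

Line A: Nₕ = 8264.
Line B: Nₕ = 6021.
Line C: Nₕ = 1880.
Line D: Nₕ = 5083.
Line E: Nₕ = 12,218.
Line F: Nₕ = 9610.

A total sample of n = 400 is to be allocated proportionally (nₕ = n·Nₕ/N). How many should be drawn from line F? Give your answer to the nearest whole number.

N = 8264 + 6021 + 1880 + 5083 + 12218 + 9610 = 43076.
n_F = 400·9610/43076 = 89.238... → 89.

89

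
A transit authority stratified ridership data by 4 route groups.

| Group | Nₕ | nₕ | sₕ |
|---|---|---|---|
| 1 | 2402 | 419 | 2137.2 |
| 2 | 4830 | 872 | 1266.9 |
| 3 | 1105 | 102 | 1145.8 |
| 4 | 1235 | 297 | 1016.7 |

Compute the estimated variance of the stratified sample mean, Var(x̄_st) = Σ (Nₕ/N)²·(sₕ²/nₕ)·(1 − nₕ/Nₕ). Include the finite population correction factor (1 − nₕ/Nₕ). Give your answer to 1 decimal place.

N = 9572; Wₕ = Nₕ/N.
group 1: (2402/9572)²·2137.2²/419·(1 − 419/2402) = 566.7175
group 2: (4830/9572)²·1266.9²/872·(1 − 872/4830) = 384.0482
group 3: (1105/9572)²·1145.8²/102·(1 − 102/1105) = 155.6952
group 4: (1235/9572)²·1016.7²/297·(1 − 297/1235) = 44.0041
Sum = 1150.4651 → 1150.5.

1150.5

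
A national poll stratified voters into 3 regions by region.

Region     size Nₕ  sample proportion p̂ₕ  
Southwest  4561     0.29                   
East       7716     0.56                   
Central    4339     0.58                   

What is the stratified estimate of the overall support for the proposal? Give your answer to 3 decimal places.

Wₕ = Nₕ/N with N = 16616: 0.2745, 0.4644, 0.2611.
p̂_st = 0.2745·0.29 + 0.4644·0.56 + 0.2611·0.58 ≈ 0.49111... → 0.491.

0.491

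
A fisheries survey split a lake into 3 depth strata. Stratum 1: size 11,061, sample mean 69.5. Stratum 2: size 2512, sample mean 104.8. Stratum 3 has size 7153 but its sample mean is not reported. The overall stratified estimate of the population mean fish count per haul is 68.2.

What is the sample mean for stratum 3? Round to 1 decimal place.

N = 11061 + 2512 + 7153 = 20726.
Overall total = μ·N = 68.2·20726 = 1413513.2.
Subtract the known strata: 11061·69.5 + 2512·104.8 = 1031997.1.
Remaining total for stratum 3: 1413513.2 − 1031997.1 = 381516.1.
Divide by its size: 381516.1 / 7153 = 53.337... → 53.3.

53.3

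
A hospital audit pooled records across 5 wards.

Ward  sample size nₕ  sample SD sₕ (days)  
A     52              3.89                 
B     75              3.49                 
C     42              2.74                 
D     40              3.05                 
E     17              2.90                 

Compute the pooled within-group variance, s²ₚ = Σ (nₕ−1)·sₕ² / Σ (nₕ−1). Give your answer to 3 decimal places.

Degrees of freedom: 51 + 74 + 41 + 39 + 16 = 221.
Σ(nₕ−1)sₕ² = 51·15.1321 + 74·12.1801 + 41·7.5076 + 39·9.3025 + 16·8.41 = 2478.2336.
s²ₚ = 2478.2336 / 221 = 11.21373... → 11.214.

11.214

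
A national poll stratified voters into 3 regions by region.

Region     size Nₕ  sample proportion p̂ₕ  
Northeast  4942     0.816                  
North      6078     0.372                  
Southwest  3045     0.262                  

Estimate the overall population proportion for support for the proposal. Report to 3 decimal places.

0.504

N = 4942 + 6078 + 3045 = 14065.
Overall proportion = Σ (Nₕ/N)·p̂ₕ.
Σ Nₕp̂ₕ = 4032.672 + 2261.016 + 797.79 = 7091.478.
7091.478 / 14065 = 0.50419... → 0.504.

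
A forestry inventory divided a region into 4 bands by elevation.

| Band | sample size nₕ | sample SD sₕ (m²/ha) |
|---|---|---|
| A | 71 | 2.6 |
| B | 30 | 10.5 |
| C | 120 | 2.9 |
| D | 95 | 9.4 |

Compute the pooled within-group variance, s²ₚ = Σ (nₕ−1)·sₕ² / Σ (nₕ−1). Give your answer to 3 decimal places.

Degrees of freedom: 70 + 29 + 119 + 94 = 312.
Σ(nₕ−1)sₕ² = 70·6.76 + 29·110.25 + 119·8.41 + 94·88.36 = 12977.08.
s²ₚ = 12977.08 / 312 = 41.59321... → 41.593.

41.593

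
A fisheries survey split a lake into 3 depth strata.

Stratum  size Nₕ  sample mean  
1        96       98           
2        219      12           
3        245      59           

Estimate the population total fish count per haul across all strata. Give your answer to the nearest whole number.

Estimate total by summing Nₕ·x̄ₕ over strata.
96·98 + 219·12 + 245·59 = 9408 + 2628 + 14455 = 26491.

26491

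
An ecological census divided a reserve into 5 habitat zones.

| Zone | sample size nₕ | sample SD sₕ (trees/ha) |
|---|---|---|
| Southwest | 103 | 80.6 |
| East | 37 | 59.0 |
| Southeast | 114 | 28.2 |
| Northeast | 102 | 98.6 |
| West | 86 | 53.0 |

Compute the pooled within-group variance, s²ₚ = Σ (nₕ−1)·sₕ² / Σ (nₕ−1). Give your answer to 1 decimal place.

4802.0

Southwest: (103−1)·80.6² = 102·6496.36 = 662628.72
East: (37−1)·59.0² = 36·3481 = 125316
Southeast: (114−1)·28.2² = 113·795.24 = 89862.12
Northeast: (102−1)·98.6² = 101·9721.96 = 981917.96
West: (86−1)·53.0² = 85·2809 = 238765
Numerator = 2098489.8; denominator = Σ(nₕ−1) = 437.
s²ₚ = 2098489.8/437 = 4802.036... → 4802.0.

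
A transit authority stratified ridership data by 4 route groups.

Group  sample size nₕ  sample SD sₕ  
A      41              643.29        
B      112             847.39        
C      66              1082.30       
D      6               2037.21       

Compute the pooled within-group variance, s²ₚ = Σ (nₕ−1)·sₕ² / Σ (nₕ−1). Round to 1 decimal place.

873977.5

Degrees of freedom: 40 + 111 + 65 + 5 = 221.
Σ(nₕ−1)sₕ² = 40·413822.0241 + 111·718069.8121 + 65·1171373.29 + 5·4150224.5841 = 193149016.8776.
s²ₚ = 193149016.8776 / 221 = 873977.452... → 873977.5.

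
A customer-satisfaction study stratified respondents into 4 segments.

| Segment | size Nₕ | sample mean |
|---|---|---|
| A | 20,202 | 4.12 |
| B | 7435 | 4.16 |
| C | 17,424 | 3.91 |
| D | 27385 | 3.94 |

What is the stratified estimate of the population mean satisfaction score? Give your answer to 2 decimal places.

N = 72446; weights Wₕ = Nₕ/N = (0.2789, 0.1026, 0.2405, 0.3780).
x̄_st = Σ Wₕ·x̄ₕ = 0.2789·4.12 + 0.1026·4.16 + 0.2405·3.91 + 0.3780·3.94 ≈ 4.0056...
→ 4.01.

4.01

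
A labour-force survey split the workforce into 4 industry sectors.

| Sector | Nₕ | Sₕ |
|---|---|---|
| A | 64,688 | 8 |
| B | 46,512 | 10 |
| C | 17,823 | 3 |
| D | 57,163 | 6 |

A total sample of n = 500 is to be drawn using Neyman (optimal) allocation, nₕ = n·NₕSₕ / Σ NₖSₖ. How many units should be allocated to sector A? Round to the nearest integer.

Σ NₕSₕ = 64688·8 + 46512·10 + 17823·3 + 57163·6 = 1379071.
Share for A: 517504/1379071 = 0.37526.
n_A = 500 × 0.37526 = 187.628... → 188.

188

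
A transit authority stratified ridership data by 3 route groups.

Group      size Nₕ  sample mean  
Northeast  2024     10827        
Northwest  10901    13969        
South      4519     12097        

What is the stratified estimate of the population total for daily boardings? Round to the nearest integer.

Northeast: 2024·10827 = 21913848
Northwest: 10901·13969 = 152276069
South: 4519·12097 = 54666343
τ̂ = Σ Nₕx̄ₕ = 228856260.

228856260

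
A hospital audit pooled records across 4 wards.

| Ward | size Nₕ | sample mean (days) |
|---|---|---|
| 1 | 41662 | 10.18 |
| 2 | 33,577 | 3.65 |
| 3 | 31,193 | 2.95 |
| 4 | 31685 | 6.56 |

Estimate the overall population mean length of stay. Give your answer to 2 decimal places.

6.13

N = 41662 + 33577 + 31193 + 31685 = 138117.
Overall mean = Σ (Nₕ/N)·x̄ₕ — weight by population share, not a simple average.
Σ Nₕx̄ₕ = 41662·10.18 + 33577·3.65 + 31193·2.95 + 31685·6.56 = 424119.16 + 122556.05 + 92019.35 + 207853.6 = 846548.16.
Divide by N: 846548.16 / 138117 = 6.1292... → 6.13.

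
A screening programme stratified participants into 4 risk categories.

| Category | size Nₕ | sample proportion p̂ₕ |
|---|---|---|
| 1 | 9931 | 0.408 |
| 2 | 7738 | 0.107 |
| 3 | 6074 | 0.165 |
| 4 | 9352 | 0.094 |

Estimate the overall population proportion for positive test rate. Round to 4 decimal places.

0.2043

N = 9931 + 7738 + 6074 + 9352 = 33095.
Overall proportion = Σ (Nₕ/N)·p̂ₕ.
Σ Nₕp̂ₕ = 4051.848 + 827.966 + 1002.21 + 879.088 = 6761.112.
6761.112 / 33095 = 0.204294... → 0.2043.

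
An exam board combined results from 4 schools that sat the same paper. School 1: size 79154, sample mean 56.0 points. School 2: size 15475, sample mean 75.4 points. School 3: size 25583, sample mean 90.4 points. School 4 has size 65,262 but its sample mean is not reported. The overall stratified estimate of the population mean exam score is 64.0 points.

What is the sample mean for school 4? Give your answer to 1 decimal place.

Σ Nₕx̄ₕ = N·μ, so 65262·x̄_4 = 185474·64.0 − (79154·56.0 + 15475·75.4 + 25583·90.4).
= 11870336 − 7912142.2 = 3958193.8.
x̄_4 = 3958193.8 / 65262 = 60.651... → 60.7.

60.7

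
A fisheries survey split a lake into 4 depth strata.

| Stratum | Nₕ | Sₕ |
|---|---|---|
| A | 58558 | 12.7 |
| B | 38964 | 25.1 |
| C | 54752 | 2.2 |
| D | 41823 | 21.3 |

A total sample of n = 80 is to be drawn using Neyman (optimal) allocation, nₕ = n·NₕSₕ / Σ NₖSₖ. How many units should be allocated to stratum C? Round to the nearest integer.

A: NₕSₕ = 58558·12.7 = 743686.6
B: NₕSₕ = 38964·25.1 = 977996.4
C: NₕSₕ = 54752·2.2 = 120454.4
D: NₕSₕ = 41823·21.3 = 890829.9
Σ NₕSₕ = 2732967.3.
n_C = 80·120454.4/2732967.3 = 3.526... → 4.

4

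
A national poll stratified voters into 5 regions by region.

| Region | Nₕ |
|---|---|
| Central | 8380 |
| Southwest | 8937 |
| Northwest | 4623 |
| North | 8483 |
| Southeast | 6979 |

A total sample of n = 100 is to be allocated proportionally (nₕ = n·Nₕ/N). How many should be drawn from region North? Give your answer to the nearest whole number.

23

N = 8380 + 8937 + 4623 + 8483 + 6979 = 37402.
n_North = 100·8483/37402 = 22.681... → 23.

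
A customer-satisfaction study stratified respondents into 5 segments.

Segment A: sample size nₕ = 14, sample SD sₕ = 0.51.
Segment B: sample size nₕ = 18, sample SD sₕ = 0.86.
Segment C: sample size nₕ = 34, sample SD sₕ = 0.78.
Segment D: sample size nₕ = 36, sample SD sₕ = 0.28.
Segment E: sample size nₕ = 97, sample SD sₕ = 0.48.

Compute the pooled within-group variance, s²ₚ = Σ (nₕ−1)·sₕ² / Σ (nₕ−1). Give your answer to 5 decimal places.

0.31389

Degrees of freedom: 13 + 17 + 33 + 35 + 96 = 194.
Σ(nₕ−1)sₕ² = 13·0.2601 + 17·0.7396 + 33·0.6084 + 35·0.0784 + 96·0.2304 = 60.8941.
s²ₚ = 60.8941 / 194 = 0.3138871... → 0.31389.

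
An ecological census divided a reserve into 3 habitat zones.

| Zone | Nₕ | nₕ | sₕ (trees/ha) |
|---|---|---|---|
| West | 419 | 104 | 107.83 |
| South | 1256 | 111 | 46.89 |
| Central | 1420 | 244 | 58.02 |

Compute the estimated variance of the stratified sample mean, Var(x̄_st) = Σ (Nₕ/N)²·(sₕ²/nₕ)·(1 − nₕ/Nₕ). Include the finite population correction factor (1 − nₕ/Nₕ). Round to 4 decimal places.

N = 3095; Wₕ = Nₕ/N.
zone West: (419/3095)²·107.83²/104·(1 − 104/419) = 1.5404554
zone South: (1256/3095)²·46.89²/111·(1 − 111/1256) = 2.9737969
zone Central: (1420/3095)²·58.02²/244·(1 − 244/1420) = 2.4051379
Sum = 6.9193903 → 6.9194.

6.9194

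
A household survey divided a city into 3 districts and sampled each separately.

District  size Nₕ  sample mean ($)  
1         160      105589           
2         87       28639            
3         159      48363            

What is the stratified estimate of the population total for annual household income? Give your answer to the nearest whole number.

1: 160·105589 = 16894240
2: 87·28639 = 2491593
3: 159·48363 = 7689717
τ̂ = Σ Nₕx̄ₕ = 27075550.

27075550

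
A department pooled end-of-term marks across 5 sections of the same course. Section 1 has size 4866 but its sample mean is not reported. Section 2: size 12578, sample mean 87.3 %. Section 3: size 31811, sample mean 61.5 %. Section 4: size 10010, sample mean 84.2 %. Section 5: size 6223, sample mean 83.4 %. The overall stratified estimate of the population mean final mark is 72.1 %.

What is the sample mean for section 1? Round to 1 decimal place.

62.8

N = 4866 + 12578 + 31811 + 10010 + 6223 = 65488.
Overall total = μ·N = 72.1·65488 = 4721684.8.
Subtract the known strata: 12578·87.3 + 31811·61.5 + 10010·84.2 + 6223·83.4 = 4416276.1.
Remaining total for section 1: 4721684.8 − 4416276.1 = 305408.7.
Divide by its size: 305408.7 / 4866 = 62.764... → 62.8.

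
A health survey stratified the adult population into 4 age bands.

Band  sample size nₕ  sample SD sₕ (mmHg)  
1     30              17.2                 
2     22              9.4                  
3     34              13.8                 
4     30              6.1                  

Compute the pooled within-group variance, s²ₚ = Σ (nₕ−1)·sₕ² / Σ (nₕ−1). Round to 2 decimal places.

158.92

Degrees of freedom: 29 + 21 + 33 + 29 = 112.
Σ(nₕ−1)sₕ² = 29·295.84 + 21·88.36 + 33·190.44 + 29·37.21 = 17798.53.
s²ₚ = 17798.53 / 112 = 158.9154... → 158.92.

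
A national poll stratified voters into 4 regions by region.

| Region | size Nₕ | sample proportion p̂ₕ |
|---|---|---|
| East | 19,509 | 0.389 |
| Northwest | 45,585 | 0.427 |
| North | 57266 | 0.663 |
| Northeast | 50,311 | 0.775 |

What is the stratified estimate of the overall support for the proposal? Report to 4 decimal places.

0.6024

N = 19509 + 45585 + 57266 + 50311 = 172671.
Overall proportion = Σ (Nₕ/N)·p̂ₕ.
Σ Nₕp̂ₕ = 7589.001 + 19464.795 + 37967.358 + 38991.025 = 104012.179.
104012.179 / 172671 = 0.602372... → 0.6024.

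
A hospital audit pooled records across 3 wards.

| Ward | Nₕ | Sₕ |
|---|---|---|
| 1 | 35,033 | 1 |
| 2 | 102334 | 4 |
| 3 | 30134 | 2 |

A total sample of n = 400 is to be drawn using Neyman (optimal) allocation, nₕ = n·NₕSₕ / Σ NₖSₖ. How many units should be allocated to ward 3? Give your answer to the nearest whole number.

Σ NₕSₕ = 35033·1 + 102334·4 + 30134·2 = 504637.
Share for 3: 60268/504637 = 0.11943.
n_3 = 400 × 0.11943 = 47.771... → 48.

48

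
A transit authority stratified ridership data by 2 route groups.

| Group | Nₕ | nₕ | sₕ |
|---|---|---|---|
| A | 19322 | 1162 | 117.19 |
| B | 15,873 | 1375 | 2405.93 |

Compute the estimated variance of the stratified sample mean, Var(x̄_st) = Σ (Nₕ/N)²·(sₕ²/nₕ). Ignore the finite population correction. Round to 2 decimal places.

859.85

N = 35195. Term for each stratum: Wₕ²sₕ²/nₕ.
Var(x̄_st) = 3.56219 + 856.28704 = 859.84923 → 859.85.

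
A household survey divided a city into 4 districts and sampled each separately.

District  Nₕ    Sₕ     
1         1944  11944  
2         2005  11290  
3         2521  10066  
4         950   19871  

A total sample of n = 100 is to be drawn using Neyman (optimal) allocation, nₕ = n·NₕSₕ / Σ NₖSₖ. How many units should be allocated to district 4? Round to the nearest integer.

21

1: NₕSₕ = 1944·11944 = 23219136
2: NₕSₕ = 2005·11290 = 22636450
3: NₕSₕ = 2521·10066 = 25376386
4: NₕSₕ = 950·19871 = 18877450
Σ NₕSₕ = 90109422.
n_4 = 100·18877450/90109422 = 20.949... → 21.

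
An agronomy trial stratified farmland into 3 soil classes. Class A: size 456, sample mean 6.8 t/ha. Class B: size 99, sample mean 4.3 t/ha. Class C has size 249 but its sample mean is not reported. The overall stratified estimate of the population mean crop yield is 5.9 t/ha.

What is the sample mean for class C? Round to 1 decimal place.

N = 456 + 99 + 249 = 804.
Overall total = μ·N = 5.9·804 = 4743.6.
Subtract the known strata: 456·6.8 + 99·4.3 = 3526.5.
Remaining total for class C: 4743.6 − 3526.5 = 1217.1.
Divide by its size: 1217.1 / 249 = 4.888... → 4.9.

4.9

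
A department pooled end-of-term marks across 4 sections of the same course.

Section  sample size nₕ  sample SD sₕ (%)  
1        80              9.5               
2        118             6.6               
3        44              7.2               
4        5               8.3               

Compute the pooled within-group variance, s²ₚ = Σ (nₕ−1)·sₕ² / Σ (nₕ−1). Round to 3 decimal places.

1: (80−1)·9.5² = 79·90.25 = 7129.75
2: (118−1)·6.6² = 117·43.56 = 5096.52
3: (44−1)·7.2² = 43·51.84 = 2229.12
4: (5−1)·8.3² = 4·68.89 = 275.56
Numerator = 14730.95; denominator = Σ(nₕ−1) = 243.
s²ₚ = 14730.95/243 = 60.62119... → 60.621.

60.621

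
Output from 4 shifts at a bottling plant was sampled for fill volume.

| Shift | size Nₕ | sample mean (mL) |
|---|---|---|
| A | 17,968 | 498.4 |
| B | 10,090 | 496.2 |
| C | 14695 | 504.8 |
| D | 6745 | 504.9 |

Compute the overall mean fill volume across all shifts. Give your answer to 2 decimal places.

N = 49498; weights Wₕ = Nₕ/N = (0.3630, 0.2038, 0.2969, 0.1363).
x̄_st = Σ Wₕ·x̄ₕ = 0.3630·498.4 + 0.2038·496.2 + 0.2969·504.8 + 0.1363·504.9 ≈ 500.7373...
→ 500.74.

500.74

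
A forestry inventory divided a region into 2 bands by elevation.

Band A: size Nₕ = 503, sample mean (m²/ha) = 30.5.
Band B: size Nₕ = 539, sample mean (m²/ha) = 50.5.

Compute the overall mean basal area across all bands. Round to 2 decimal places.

40.85

N = 503 + 539 = 1042.
Weight each subgroup mean by Nₕ/N and sum.
Σ Nₕx̄ₕ = 503·30.5 + 539·50.5 = 15341.5 + 27219.5 = 42561.
Divide by N: 42561 / 1042 = 40.8455... → 40.85.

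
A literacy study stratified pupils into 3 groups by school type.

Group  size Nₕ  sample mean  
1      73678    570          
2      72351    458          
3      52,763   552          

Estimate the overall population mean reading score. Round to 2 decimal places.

x̄_st = (Σ Nₕx̄ₕ) / (Σ Nₕ) = (73678·570 + 72351·458 + 52763·552) / 198792
= 104258394 / 198792 = 524.4597... → 524.46.

524.46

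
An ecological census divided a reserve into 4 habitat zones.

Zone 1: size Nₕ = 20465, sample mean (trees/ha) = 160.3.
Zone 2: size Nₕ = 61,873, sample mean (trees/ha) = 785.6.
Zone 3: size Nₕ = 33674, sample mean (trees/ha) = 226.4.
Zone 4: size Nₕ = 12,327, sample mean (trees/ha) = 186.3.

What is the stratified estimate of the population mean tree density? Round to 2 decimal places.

481.60

N = 128339; weights Wₕ = Nₕ/N = (0.1595, 0.4821, 0.2624, 0.0961).
x̄_st = Σ Wₕ·x̄ₕ = 0.1595·160.3 + 0.4821·785.6 + 0.2624·226.4 + 0.0961·186.3 ≈ 481.6017...
→ 481.60.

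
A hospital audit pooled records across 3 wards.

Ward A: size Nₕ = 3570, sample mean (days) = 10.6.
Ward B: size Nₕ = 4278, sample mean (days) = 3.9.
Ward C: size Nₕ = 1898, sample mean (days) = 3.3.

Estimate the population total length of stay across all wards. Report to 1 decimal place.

60789.6

A: 3570·10.6 = 37842
B: 4278·3.9 = 16684.2
C: 1898·3.3 = 6263.4
τ̂ = Σ Nₕx̄ₕ = 60789.6.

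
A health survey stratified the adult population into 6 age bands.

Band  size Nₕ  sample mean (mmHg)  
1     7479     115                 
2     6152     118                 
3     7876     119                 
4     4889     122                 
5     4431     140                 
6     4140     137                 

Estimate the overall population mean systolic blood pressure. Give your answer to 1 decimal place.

x̄_st = (Σ Nₕx̄ₕ) / (Σ Nₕ) = (7479·115 + 6152·118 + 7876·119 + 4889·122 + 4431·140 + 4140·137) / 34967
= 4307243 / 34967 = 123.180... → 123.2.

123.2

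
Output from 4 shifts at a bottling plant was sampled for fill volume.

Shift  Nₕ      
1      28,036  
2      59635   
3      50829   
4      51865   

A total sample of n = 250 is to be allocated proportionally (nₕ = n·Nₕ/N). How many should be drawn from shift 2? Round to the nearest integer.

N = 28036 + 59635 + 50829 + 51865 = 190365.
n_2 = 250·59635/190365 = 78.317... → 78.

78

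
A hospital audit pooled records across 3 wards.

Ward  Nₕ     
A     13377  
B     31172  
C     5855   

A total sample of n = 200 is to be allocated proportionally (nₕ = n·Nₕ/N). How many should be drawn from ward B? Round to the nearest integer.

Share of ward B = 31172/50404 = 0.61844.
Allocate 200 × 0.61844 = 123.689... → 124.

124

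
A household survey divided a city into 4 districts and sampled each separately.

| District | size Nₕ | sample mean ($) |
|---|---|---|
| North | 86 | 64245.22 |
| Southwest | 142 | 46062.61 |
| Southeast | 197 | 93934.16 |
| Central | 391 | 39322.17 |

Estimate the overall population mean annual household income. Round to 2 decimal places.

N = 816; weights Wₕ = Nₕ/N = (0.1054, 0.1740, 0.2414, 0.4792).
x̄_st = Σ Wₕ·x̄ₕ = 0.1054·64245.22 + 0.1740·46062.61 + 0.2414·93934.16 + 0.4792·39322.17 ≈ 56306.3450...
→ 56306.35.

56306.35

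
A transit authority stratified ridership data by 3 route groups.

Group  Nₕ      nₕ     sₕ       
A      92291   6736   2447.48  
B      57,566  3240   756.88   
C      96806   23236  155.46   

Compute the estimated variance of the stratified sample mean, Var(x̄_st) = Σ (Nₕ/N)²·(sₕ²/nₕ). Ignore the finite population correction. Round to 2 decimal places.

134.28

N = 246663; Wₕ = Nₕ/N.
group A: (92291/246663)²·2447.48²/6736 = 124.49357
group B: (57566/246663)²·756.88²/3240 = 9.63015
group C: (96806/246663)²·155.46²/23236 = 0.16020
Sum = 134.28392 → 134.28.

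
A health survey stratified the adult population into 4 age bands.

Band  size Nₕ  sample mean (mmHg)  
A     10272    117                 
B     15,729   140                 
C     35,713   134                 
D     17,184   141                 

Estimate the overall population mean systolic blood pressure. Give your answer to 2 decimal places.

134.51

x̄_st = (Σ Nₕx̄ₕ) / (Σ Nₕ) = (10272·117 + 15729·140 + 35713·134 + 17184·141) / 78898
= 10612370 / 78898 = 134.5075... → 134.51.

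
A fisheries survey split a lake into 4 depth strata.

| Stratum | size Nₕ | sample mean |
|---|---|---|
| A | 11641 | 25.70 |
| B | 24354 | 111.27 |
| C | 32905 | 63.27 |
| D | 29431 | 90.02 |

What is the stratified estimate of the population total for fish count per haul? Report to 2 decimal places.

Estimate total by summing Nₕ·x̄ₕ over strata.
11641·25.70 + 24354·111.27 + 32905·63.27 + 29431·90.02 = 299173.7 + 2709869.58 + 2081899.35 + 2649378.62 = 7740321.25.

7740321.25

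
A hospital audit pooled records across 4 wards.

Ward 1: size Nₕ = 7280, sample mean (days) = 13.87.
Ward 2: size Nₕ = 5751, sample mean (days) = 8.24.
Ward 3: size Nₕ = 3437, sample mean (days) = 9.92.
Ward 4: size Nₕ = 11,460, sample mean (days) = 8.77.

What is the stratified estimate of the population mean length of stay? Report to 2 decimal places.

N = 7280 + 5751 + 3437 + 11460 = 27928.
Weight each subgroup mean by Nₕ/N and sum.
Σ Nₕx̄ₕ = 7280·13.87 + 5751·8.24 + 3437·9.92 + 11460·8.77 = 100973.6 + 47388.24 + 34095.04 + 100504.2 = 282961.08.
Divide by N: 282961.08 / 27928 = 10.1318... → 10.13.

10.13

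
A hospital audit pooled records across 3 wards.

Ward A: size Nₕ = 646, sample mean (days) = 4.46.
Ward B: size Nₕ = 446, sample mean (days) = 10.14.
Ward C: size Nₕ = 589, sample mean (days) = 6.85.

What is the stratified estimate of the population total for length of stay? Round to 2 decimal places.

Population total = Σ Nₕ·x̄ₕ (each stratum's size times its mean).
646·4.46 + 446·10.14 + 589·6.85 = 2881.16 + 4522.44 + 4034.65 = 11438.25.

11438.25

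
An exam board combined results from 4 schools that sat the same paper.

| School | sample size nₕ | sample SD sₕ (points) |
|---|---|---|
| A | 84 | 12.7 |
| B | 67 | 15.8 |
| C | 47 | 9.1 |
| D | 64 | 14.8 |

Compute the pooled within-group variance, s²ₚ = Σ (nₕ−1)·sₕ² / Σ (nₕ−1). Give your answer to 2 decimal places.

A: (84−1)·12.7² = 83·161.29 = 13387.07
B: (67−1)·15.8² = 66·249.64 = 16476.24
C: (47−1)·9.1² = 46·82.81 = 3809.26
D: (64−1)·14.8² = 63·219.04 = 13799.52
Numerator = 47472.09; denominator = Σ(nₕ−1) = 258.
s²ₚ = 47472.09/258 = 184.0003... → 184.00.

184.00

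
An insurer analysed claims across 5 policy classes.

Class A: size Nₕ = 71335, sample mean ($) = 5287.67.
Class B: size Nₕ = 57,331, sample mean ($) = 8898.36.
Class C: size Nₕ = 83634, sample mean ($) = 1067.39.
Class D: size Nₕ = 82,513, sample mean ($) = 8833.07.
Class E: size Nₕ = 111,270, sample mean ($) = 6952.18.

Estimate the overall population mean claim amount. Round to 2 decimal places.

6104.74

N = 406083; weights Wₕ = Nₕ/N = (0.1757, 0.1412, 0.2060, 0.2032, 0.2740).
x̄_st = Σ Wₕ·x̄ₕ = 0.1757·5287.67 + 0.1412·8898.36 + 0.2060·1067.39 + 0.2032·8833.07 + 0.2740·6952.18 ≈ 6104.7374...
→ 6104.74.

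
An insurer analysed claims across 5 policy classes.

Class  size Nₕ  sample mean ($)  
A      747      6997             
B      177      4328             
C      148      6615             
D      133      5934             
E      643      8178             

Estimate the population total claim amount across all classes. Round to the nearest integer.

13019511

A: 747·6997 = 5226759
B: 177·4328 = 766056
C: 148·6615 = 979020
D: 133·5934 = 789222
E: 643·8178 = 5258454
τ̂ = Σ Nₕx̄ₕ = 13019511.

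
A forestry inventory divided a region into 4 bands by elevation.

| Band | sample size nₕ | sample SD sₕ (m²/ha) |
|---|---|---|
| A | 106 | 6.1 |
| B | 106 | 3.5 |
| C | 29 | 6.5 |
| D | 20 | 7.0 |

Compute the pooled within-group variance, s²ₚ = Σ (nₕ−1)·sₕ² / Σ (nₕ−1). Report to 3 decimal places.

28.433

A: (106−1)·6.1² = 105·37.21 = 3907.05
B: (106−1)·3.5² = 105·12.25 = 1286.25
C: (29−1)·6.5² = 28·42.25 = 1183
D: (20−1)·7.0² = 19·49 = 931
Numerator = 7307.3; denominator = Σ(nₕ−1) = 257.
s²ₚ = 7307.3/257 = 28.43307... → 28.433.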